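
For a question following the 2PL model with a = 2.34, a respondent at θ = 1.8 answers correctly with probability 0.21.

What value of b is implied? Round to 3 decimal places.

2.366

P(θ) = 1 / (1 + exp(−a(θ − b)))
logit(0.21) = ln(0.21/0.79) = -1.3249
b = θ − logit/(a) = 1.8 − (-1.3249)/2.3400 = 2.3662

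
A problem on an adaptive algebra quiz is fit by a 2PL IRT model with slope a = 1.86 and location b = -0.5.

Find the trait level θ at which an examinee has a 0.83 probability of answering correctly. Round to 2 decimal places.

P(θ) = 1 / (1 + exp(−a(θ − b)))
logit = ln(0.8300/0.1700) = 1.5856
θ = b + logit/(a) = -0.5 + 1.5856/1.8600 = 0.3525

0.35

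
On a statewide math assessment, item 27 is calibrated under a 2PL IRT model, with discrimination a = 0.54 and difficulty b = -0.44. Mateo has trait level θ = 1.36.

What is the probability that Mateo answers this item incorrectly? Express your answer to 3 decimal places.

P(θ) = 1 / (1 + exp(−a(θ − b)))
Exponent: 0.54 × (1.36 − (-0.44)) = 0.9720
1/(1 + e^{-0.9720}) = 0.7255
P(incorrect) = 1 − 0.7255 = 0.2745

0.274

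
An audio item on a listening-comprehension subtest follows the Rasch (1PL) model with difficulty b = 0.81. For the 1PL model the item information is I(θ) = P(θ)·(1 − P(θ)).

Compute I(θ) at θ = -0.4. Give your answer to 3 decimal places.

P = 1/(1+e^{1.2100}) = 0.2297
P(1−P) = 0.2297 × 0.7703 = 0.1769
I = P(1−P) = 0.17694

0.177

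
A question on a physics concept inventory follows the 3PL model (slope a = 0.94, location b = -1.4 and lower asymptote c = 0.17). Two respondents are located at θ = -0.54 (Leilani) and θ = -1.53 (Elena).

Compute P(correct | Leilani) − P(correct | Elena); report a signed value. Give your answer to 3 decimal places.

0.184

P(θ) = c + (1 − c) · 1 / (1 + exp(−a(θ − b)))
P(Leilani) = 0.7442  [exponent 0.8084]
P(Elena) = 0.5597  [exponent -0.1222]
Difference = 0.7442 − 0.5597 = 0.1845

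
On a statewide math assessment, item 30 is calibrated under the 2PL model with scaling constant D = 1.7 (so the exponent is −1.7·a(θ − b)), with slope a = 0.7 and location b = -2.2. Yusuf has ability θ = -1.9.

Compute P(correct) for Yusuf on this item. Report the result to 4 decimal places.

0.5883

P(θ) = 1 / (1 + exp(−D·a(θ − b)))
Exponent: 1.7 × 0.7 × (-1.9 − (-2.2)) = 0.3570
1/(1 + e^{-0.3570}) = 0.5883
P = 0.5883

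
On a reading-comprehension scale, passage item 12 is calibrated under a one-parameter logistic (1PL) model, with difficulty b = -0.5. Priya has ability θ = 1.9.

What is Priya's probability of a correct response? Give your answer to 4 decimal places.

P(θ) = 1 / (1 + exp(−(θ − b)))
Exponent: (1.9 − (-0.5)) = 2.4000
1/(1 + e^{-2.4000}) = 0.9168
P = 0.9168

0.9168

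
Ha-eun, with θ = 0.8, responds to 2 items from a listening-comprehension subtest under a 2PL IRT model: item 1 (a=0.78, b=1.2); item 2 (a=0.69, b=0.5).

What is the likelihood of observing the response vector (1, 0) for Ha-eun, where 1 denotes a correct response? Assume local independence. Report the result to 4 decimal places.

0.1895

P(θ) = 1 / (1 + exp(−a(θ − b)))
P_1 = 1/(1+e^{0.3120}) = 0.4226
P_2 = 1/(1+e^{-0.2070}) = 0.5516
L = P_1 × (1−P_2) = 0.4226 × 0.4484 = 0.18952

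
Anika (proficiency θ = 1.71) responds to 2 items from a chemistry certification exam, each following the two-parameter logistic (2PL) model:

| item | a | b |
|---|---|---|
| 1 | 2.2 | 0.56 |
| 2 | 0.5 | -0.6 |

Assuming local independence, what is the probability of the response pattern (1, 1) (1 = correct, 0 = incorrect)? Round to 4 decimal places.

P(θ) = 1 / (1 + exp(−a(θ − b)))
P_1 = 1/(1+e^{-2.5300}) = 0.9262
P_2 = 1/(1+e^{-1.1550}) = 0.7604
L = P_1 × P_2 = 0.9262 × 0.7604 = 0.70432

0.7043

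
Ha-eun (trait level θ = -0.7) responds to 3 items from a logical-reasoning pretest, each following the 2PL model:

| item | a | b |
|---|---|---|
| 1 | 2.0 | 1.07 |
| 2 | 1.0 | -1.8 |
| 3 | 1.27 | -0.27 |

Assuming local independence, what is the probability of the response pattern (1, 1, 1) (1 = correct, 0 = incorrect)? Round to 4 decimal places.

0.0078

P(θ) = 1 / (1 + exp(−a(θ − b)))
P_1 = 1/(1+e^{3.5400}) = 0.0282
P_2 = 1/(1+e^{-1.1000}) = 0.7503
P_3 = 1/(1+e^{0.5461}) = 0.3668
L = P_1 × P_2 × P_3 = 0.0282 × 0.7503 × 0.3668 = 0.00776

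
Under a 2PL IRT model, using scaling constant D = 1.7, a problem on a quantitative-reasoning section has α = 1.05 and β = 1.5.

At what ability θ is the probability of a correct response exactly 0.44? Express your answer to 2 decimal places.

P(θ) = 1 / (1 + exp(−D·α(θ − β)))
logit = ln(0.4400/0.5600) = -0.2412
θ = β + logit/(1.7·α) = 1.5 + (-0.2412)/1.7850 = 1.3649

1.36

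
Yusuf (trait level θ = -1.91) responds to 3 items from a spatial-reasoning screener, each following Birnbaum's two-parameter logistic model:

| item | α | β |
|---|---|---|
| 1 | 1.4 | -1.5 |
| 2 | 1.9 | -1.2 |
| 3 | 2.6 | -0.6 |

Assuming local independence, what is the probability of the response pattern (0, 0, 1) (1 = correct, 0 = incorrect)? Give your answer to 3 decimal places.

P(θ) = 1 / (1 + exp(−α(θ − β)))
P_1 = 1/(1+e^{0.5740}) = 0.3603
P_2 = 1/(1+e^{1.3490}) = 0.2060
P_3 = 1/(1+e^{3.4060}) = 0.0321
L = (1−P_1) × (1−P_2) × P_3 = 0.6397 × 0.7940 × 0.0321 = 0.01631

0.016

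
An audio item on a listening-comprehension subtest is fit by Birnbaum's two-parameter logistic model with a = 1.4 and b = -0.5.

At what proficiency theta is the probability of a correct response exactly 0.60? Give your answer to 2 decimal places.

P(theta) = 1 / (1 + exp(−a(theta − b)))
logit = ln(0.6000/0.4000) = 0.4055
theta = b + logit/(a) = -0.5 + 0.4055/1.4000 = -0.2104

-0.21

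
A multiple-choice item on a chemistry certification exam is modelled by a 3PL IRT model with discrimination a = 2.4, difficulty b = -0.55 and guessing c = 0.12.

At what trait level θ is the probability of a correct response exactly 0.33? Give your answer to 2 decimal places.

P(θ) = c + (1 − c) · 1 / (1 + exp(−a(θ − b)))
Remove guessing floor: (0.33 − 0.12)/(1 − 0.12) = 0.2386
logit = ln(0.2386/0.7614) = -1.1602
θ = b + logit/(a) = -0.55 + (-1.1602)/2.4000 = -1.0334

-1.03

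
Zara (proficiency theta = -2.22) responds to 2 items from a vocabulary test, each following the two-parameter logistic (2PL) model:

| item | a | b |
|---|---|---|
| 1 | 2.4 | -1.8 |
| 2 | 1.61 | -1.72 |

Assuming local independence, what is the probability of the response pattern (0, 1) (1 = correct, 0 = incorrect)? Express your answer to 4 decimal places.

0.2264

P(theta) = 1 / (1 + exp(−a(theta − b)))
P_1 = 1/(1+e^{1.0080}) = 0.2674
P_2 = 1/(1+e^{0.8050}) = 0.3090
L = (1−P_1) × P_2 = 0.7326 × 0.3090 = 0.22635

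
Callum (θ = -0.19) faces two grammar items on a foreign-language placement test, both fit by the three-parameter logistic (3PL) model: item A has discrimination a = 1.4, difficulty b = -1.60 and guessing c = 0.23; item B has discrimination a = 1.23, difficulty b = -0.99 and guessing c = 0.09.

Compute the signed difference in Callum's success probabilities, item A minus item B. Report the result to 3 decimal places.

0.154

P(θ) = c + (1 − c) · 1 / (1 + exp(−a(θ − b)))
P_A = 0.9061
P_B = 0.7524
P_A − P_B = 0.1537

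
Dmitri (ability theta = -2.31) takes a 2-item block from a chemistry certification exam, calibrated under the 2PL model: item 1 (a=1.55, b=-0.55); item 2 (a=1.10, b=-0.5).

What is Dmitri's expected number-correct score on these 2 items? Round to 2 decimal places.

0.18

P(theta) = 1 / (1 + exp(−a(theta − b)))
P_1 = 1/(1+e^{2.7280}) = 0.0613
P_2 = 1/(1+e^{1.9910}) = 0.1202
E[score] = 0.0613 + 0.1202 = 0.1815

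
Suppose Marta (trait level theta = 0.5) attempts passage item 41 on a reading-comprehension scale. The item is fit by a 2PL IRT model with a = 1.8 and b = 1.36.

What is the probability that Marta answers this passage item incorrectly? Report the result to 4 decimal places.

P(theta) = 1 / (1 + exp(−a(theta − b)))
Exponent: 1.8 × (0.5 − 1.36) = -1.5480
1/(1 + e^{1.5480}) = 0.1754
P(incorrect) = 1 − 0.1754 = 0.8246

0.8246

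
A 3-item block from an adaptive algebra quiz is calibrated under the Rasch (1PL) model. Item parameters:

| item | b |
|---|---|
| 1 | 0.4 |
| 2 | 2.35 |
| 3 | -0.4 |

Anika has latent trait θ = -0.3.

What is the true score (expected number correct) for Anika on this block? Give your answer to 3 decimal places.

P(θ) = 1 / (1 + exp(−(θ − b)))
P_1 = 1/(1+e^{0.7000}) = 0.3318
P_2 = 1/(1+e^{2.6500}) = 0.0660
P_3 = 1/(1+e^{-0.1000}) = 0.5250
E[score] = 0.3318 + 0.0660 + 0.5250 = 0.9228

0.923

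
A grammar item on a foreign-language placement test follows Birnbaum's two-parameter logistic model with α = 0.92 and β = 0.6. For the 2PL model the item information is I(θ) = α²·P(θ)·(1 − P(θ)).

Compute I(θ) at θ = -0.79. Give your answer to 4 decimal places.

P = 1/(1+e^{1.2788}) = 0.2178
P(1−P) = 0.2178 × 0.7822 = 0.1703
I = α² × P(1−P) = 0.92² × 0.1703 = 0.14417

0.1442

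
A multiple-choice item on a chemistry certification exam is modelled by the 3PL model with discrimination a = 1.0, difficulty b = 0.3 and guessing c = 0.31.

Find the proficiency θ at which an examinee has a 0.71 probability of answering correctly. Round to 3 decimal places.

0.622

P(θ) = c + (1 − c) · 1 / (1 + exp(−a(θ − b)))
Remove guessing floor: (0.71 − 0.31)/(1 − 0.31) = 0.5797
logit = ln(0.5797/0.4203) = 0.3216
θ = b + logit/(a) = 0.3 + 0.3216/1.0000 = 0.6216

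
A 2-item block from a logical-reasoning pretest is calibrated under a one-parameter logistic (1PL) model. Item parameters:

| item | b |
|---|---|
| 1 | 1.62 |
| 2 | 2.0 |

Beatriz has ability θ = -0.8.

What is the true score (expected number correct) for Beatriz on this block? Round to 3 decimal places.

P(θ) = 1 / (1 + exp(−(θ − b)))
P_1 = 1/(1+e^{2.4200}) = 0.0817
P_2 = 1/(1+e^{2.8000}) = 0.0573
E[score] = 0.0817 + 0.0573 = 0.1390

0.139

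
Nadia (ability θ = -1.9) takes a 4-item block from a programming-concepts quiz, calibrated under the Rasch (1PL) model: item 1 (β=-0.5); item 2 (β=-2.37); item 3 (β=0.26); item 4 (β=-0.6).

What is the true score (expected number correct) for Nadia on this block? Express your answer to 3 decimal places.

P(θ) = 1 / (1 + exp(−(θ − β)))
P_1 = 1/(1+e^{1.4000}) = 0.1978
P_2 = 1/(1+e^{-0.4700}) = 0.6154
P_3 = 1/(1+e^{2.1600}) = 0.1034
P_4 = 1/(1+e^{1.3000}) = 0.2142
E[score] = 0.1978 + 0.6154 + 0.1034 + 0.2142 = 1.1308

1.131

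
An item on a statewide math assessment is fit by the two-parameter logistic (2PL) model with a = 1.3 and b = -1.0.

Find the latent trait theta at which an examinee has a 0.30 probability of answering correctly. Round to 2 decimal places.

-1.65

P(theta) = 1 / (1 + exp(−a(theta − b)))
logit = ln(0.3000/0.7000) = -0.8473
theta = b + logit/(a) = -1.0 + (-0.8473)/1.3000 = -1.6518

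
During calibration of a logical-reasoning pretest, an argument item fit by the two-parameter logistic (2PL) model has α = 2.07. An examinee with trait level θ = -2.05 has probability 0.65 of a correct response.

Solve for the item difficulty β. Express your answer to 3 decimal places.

P(θ) = 1 / (1 + exp(−α(θ − β)))
logit(0.65) = ln(0.65/0.35) = 0.6190
β = θ − logit/(α) = -2.05 − 0.6190/2.0700 = -2.3491

-2.349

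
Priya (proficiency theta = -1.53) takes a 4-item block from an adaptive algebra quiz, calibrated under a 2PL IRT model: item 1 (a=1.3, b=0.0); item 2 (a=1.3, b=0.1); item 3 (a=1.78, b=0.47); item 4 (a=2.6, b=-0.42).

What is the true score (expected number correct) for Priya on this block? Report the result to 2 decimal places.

P(theta) = 1 / (1 + exp(−a(theta − b)))
P_1 = 1/(1+e^{1.9890}) = 0.1204
P_2 = 1/(1+e^{2.1190}) = 0.1073
P_3 = 1/(1+e^{3.5600}) = 0.0277
P_4 = 1/(1+e^{2.8860}) = 0.0528
E[score] = 0.1204 + 0.1073 + 0.0277 + 0.0528 = 0.3081

0.31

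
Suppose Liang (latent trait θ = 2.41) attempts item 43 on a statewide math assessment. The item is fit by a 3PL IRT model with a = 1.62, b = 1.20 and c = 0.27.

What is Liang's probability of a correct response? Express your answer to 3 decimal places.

P(θ) = c + (1 − c) · 1 / (1 + exp(−a(θ − b)))
Exponent: 1.62 × (2.41 − 1.20) = 1.9602
1/(1 + e^{-1.9602}) = 0.8766
P = 0.27 + 0.73 × 0.8766 = 0.9099

0.910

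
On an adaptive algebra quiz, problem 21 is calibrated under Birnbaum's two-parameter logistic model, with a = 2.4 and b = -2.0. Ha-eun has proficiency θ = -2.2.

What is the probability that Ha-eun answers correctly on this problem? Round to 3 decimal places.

P(θ) = 1 / (1 + exp(−a(θ − b)))
Exponent: 2.4 × (-2.2 − (-2.0)) = -0.4800
1/(1 + e^{0.4800}) = 0.3823

0.382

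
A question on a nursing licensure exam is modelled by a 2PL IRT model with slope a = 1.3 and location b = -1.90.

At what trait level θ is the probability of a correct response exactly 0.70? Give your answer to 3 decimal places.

P(θ) = 1 / (1 + exp(−a(θ − b)))
logit = ln(0.7000/0.3000) = 0.8473
θ = b + logit/(a) = -1.90 + 0.8473/1.3000 = -1.2482

-1.248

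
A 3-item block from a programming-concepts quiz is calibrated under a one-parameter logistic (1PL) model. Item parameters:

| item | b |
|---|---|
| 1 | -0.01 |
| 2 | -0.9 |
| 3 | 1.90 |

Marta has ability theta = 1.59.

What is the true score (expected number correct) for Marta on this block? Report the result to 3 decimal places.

P(theta) = 1 / (1 + exp(−(theta − b)))
P_1 = 1/(1+e^{-1.6000}) = 0.8320
P_2 = 1/(1+e^{-2.4900}) = 0.9234
P_3 = 1/(1+e^{0.3100}) = 0.4231
E[score] = 0.8320 + 0.9234 + 0.4231 = 2.1786

2.179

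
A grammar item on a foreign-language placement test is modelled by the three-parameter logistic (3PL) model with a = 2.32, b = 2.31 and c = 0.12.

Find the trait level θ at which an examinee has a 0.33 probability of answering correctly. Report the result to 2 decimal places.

1.81

P(θ) = c + (1 − c) · 1 / (1 + exp(−a(θ − b)))
Remove guessing floor: (0.33 − 0.12)/(1 − 0.12) = 0.2386
logit = ln(0.2386/0.7614) = -1.1602
θ = b + logit/(a) = 2.31 + (-1.1602)/2.3200 = 1.8099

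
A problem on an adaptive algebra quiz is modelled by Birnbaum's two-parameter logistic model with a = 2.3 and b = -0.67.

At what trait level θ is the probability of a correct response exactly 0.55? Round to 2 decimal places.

P(θ) = 1 / (1 + exp(−a(θ − b)))
logit = ln(0.5500/0.4500) = 0.2007
θ = b + logit/(a) = -0.67 + 0.2007/2.3000 = -0.5828

-0.58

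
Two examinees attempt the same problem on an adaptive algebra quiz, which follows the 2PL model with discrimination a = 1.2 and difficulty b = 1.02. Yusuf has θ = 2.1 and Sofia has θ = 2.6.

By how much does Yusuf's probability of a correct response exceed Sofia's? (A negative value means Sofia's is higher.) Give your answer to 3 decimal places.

-0.084

P(θ) = 1 / (1 + exp(−a(θ − b)))
P(Yusuf) = 0.7852  [exponent 1.2960]
P(Sofia) = 0.8694  [exponent 1.8960]
Difference = 0.7852 − 0.8694 = -0.0843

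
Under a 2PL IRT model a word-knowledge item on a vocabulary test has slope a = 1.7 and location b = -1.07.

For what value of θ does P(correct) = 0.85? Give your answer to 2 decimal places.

-0.05

P(θ) = 1 / (1 + exp(−a(θ − b)))
logit = ln(0.8500/0.1500) = 1.7346
θ = b + logit/(a) = -1.07 + 1.7346/1.7000 = -0.0496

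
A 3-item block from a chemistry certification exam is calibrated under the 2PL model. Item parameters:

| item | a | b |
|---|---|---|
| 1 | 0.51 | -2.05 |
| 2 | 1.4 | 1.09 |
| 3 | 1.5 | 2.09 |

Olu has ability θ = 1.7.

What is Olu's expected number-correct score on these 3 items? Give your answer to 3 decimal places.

1.930

P(θ) = 1 / (1 + exp(−a(θ − b)))
P_1 = 1/(1+e^{-1.9125}) = 0.8713
P_2 = 1/(1+e^{-0.8540}) = 0.7014
P_3 = 1/(1+e^{0.5850}) = 0.3578
E[score] = 0.8713 + 0.7014 + 0.3578 = 1.9305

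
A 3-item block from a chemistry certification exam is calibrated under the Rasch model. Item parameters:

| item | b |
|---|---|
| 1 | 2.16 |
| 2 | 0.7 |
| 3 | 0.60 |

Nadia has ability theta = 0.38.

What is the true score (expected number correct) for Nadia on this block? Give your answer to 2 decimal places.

P(theta) = 1 / (1 + exp(−(theta − b)))
P_1 = 1/(1+e^{1.7800}) = 0.1443
P_2 = 1/(1+e^{0.3200}) = 0.4207
P_3 = 1/(1+e^{0.2200}) = 0.4452
E[score] = 0.1443 + 0.4207 + 0.4452 = 1.0102

1.01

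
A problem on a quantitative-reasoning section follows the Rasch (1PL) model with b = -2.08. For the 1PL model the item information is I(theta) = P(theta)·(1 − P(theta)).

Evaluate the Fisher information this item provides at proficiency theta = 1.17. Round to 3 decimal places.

0.036

P = 1/(1+e^{-3.2500}) = 0.9627
P(1−P) = 0.9627 × 0.0373 = 0.0359
I = P(1−P) = 0.03593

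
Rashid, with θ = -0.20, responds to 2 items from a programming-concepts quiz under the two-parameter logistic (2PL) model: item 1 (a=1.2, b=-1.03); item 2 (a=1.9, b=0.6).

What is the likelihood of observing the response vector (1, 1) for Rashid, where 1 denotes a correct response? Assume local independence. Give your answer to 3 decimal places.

P(θ) = 1 / (1 + exp(−a(θ − b)))
P_1 = 1/(1+e^{-0.9960}) = 0.7303
P_2 = 1/(1+e^{1.5200}) = 0.1795
L = P_1 × P_2 = 0.7303 × 0.1795 = 0.13106

0.131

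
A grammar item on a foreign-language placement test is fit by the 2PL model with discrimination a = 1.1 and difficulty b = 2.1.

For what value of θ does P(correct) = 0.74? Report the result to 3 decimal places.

P(θ) = 1 / (1 + exp(−a(θ − b)))
logit = ln(0.7400/0.2600) = 1.0460
θ = b + logit/(a) = 2.1 + 1.0460/1.1000 = 3.0509

3.051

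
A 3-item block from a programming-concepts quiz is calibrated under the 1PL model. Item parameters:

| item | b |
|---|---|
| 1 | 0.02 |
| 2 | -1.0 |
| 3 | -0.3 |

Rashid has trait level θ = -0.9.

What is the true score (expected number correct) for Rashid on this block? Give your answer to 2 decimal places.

1.16

P(θ) = 1 / (1 + exp(−(θ − b)))
P_1 = 1/(1+e^{0.9200}) = 0.2850
P_2 = 1/(1+e^{-0.1000}) = 0.5250
P_3 = 1/(1+e^{0.6000}) = 0.3543
E[score] = 0.2850 + 0.5250 + 0.3543 = 1.1643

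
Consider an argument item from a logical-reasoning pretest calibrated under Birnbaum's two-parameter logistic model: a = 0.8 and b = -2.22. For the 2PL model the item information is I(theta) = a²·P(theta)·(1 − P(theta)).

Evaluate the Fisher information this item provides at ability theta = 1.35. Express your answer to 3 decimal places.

0.033

P = 1/(1+e^{-2.8560}) = 0.9456
P(1−P) = 0.9456 × 0.0544 = 0.0514
I = a² × P(1−P) = 0.8² × 0.0514 = 0.03291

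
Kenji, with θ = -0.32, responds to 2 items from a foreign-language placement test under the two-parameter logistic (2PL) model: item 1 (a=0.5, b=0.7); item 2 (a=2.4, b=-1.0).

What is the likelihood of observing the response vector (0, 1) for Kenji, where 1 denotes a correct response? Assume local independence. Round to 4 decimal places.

P(θ) = 1 / (1 + exp(−a(θ − b)))
P_1 = 1/(1+e^{0.5100}) = 0.3752
P_2 = 1/(1+e^{-1.6320}) = 0.8364
L = (1−P_1) × P_2 = 0.6248 × 0.8364 = 0.52262

0.5226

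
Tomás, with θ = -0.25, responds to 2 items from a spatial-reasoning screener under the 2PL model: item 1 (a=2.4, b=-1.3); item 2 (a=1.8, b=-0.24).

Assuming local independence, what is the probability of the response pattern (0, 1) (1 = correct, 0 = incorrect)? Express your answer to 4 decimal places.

P(θ) = 1 / (1 + exp(−a(θ − b)))
P_1 = 1/(1+e^{-2.5200}) = 0.9255
P_2 = 1/(1+e^{0.0180}) = 0.4955
L = (1−P_1) × P_2 = 0.0745 × 0.4955 = 0.03690

0.0369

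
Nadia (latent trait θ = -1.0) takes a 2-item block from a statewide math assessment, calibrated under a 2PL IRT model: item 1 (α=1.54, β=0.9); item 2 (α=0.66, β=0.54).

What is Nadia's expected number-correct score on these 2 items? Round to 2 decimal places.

0.32

P(θ) = 1 / (1 + exp(−α(θ − β)))
P_1 = 1/(1+e^{2.9260}) = 0.0509
P_2 = 1/(1+e^{1.0164}) = 0.2657
E[score] = 0.0509 + 0.2657 = 0.3166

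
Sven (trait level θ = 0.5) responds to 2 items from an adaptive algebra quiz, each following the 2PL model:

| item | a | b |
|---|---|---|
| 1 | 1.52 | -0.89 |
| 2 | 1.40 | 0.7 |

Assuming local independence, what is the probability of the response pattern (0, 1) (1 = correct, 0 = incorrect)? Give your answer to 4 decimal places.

0.0464

P(θ) = 1 / (1 + exp(−a(θ − b)))
P_1 = 1/(1+e^{-2.1128}) = 0.8921
P_2 = 1/(1+e^{0.2800}) = 0.4305
L = (1−P_1) × P_2 = 0.1079 × 0.4305 = 0.04643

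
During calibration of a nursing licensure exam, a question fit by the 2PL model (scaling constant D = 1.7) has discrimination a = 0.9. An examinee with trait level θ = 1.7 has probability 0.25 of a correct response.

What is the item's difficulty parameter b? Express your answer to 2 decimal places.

P(θ) = 1 / (1 + exp(−D·a(θ − b)))
logit(0.25) = ln(0.25/0.75) = -1.0986
b = θ − logit/(1.7·a) = 1.7 − (-1.0986)/1.5300 = 2.4180

2.42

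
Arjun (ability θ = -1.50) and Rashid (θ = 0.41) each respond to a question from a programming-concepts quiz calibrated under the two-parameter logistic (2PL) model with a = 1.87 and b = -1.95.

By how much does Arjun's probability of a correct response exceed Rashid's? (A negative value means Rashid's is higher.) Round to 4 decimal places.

-0.2892

P(θ) = 1 / (1 + exp(−a(θ − b)))
P(Arjun) = 0.6988  [exponent 0.8415]
P(Rashid) = 0.9880  [exponent 4.4132]
Difference = 0.6988 − 0.9880 = -0.2892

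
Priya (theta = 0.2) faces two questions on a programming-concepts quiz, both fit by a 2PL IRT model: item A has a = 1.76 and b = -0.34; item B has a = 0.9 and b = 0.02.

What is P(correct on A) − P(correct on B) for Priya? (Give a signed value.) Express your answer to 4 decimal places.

0.1808

P(theta) = 1 / (1 + exp(−a(theta − b)))
P_A = 0.7212
P_B = 0.5404
P_A − P_B = 0.1808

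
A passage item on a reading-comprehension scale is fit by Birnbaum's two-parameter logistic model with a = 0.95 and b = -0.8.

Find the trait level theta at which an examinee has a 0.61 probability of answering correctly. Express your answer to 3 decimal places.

-0.329

P(theta) = 1 / (1 + exp(−a(theta − b)))
logit = ln(0.6100/0.3900) = 0.4473
theta = b + logit/(a) = -0.8 + 0.4473/0.9500 = -0.3291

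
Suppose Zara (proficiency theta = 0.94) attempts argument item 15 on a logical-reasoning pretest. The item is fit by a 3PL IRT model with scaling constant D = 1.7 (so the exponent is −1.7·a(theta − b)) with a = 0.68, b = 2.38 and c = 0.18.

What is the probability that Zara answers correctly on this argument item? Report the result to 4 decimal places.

0.3105

P(theta) = c + (1 − c) · 1 / (1 + exp(−D·a(theta − b)))
Exponent: 1.7 × 0.68 × (0.94 − 2.38) = -1.6646
1/(1 + e^{1.6646}) = 0.1591
P = 0.18 + 0.82 × 0.1591 = 0.3105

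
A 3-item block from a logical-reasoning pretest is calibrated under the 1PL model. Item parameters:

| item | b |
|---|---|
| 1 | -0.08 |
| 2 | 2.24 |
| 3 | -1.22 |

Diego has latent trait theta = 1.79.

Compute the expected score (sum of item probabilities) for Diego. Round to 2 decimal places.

2.21

P(theta) = 1 / (1 + exp(−(theta − b)))
P_1 = 1/(1+e^{-1.8700}) = 0.8665
P_2 = 1/(1+e^{0.4500}) = 0.3894
P_3 = 1/(1+e^{-3.0100}) = 0.9530
E[score] = 0.8665 + 0.3894 + 0.9530 = 2.2088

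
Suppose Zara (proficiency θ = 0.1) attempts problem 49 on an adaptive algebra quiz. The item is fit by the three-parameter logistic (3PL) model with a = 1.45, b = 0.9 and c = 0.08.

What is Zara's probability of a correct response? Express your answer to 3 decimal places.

P(θ) = c + (1 − c) · 1 / (1 + exp(−a(θ − b)))
Exponent: 1.45 × (0.1 − 0.9) = -1.1600
1/(1 + e^{1.1600}) = 0.2387
P = 0.08 + 0.92 × 0.2387 = 0.2996

0.300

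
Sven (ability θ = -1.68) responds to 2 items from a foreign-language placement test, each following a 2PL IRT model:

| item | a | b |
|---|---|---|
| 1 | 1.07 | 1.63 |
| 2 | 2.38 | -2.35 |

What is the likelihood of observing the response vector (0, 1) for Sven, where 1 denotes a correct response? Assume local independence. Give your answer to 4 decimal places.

P(θ) = 1 / (1 + exp(−a(θ − b)))
P_1 = 1/(1+e^{3.5417}) = 0.0281
P_2 = 1/(1+e^{-1.5946}) = 0.8313
L = (1−P_1) × P_2 = 0.9719 × 0.8313 = 0.80786

0.8079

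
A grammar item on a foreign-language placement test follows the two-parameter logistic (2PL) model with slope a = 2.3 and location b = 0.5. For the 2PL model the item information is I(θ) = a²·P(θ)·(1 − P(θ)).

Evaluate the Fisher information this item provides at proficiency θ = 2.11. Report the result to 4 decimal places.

P = 1/(1+e^{-3.7030}) = 0.9759
P(1−P) = 0.9759 × 0.0241 = 0.0235
I = a² × P(1−P) = 2.3² × 0.0235 = 0.12420

0.1242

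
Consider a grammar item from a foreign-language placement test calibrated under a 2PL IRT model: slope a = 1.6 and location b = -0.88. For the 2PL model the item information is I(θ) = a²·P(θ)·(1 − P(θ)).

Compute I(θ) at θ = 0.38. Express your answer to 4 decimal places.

0.2655

P = 1/(1+e^{-2.0160}) = 0.8825
P(1−P) = 0.8825 × 0.1175 = 0.1037
I = a² × P(1−P) = 1.6² × 0.1037 = 0.26552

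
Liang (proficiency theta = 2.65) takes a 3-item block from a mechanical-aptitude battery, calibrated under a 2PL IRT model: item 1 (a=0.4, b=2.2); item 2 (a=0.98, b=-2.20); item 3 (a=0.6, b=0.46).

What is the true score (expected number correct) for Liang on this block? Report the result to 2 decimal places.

2.32

P(theta) = 1 / (1 + exp(−a(theta − b)))
P_1 = 1/(1+e^{-0.1800}) = 0.5449
P_2 = 1/(1+e^{-4.7530}) = 0.9914
P_3 = 1/(1+e^{-1.3140}) = 0.7882
E[score] = 0.5449 + 0.9914 + 0.7882 = 2.3245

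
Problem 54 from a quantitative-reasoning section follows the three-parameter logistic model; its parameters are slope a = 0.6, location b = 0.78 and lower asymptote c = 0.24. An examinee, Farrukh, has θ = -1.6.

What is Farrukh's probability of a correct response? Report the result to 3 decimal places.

P(θ) = c + (1 − c) · 1 / (1 + exp(−a(θ − b)))
Exponent: 0.6 × (-1.6 − 0.78) = -1.4280
1/(1 + e^{1.4280}) = 0.1934
P = 0.24 + 0.76 × 0.1934 = 0.3870

0.387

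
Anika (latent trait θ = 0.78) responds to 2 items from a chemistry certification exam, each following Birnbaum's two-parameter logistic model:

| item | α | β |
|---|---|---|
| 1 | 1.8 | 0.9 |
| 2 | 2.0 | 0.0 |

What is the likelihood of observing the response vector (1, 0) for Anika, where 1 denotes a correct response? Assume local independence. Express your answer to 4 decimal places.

0.0775

P(θ) = 1 / (1 + exp(−α(θ − β)))
P_1 = 1/(1+e^{0.2160}) = 0.4462
P_2 = 1/(1+e^{-1.5600}) = 0.8264
L = P_1 × (1−P_2) = 0.4462 × 0.1736 = 0.07748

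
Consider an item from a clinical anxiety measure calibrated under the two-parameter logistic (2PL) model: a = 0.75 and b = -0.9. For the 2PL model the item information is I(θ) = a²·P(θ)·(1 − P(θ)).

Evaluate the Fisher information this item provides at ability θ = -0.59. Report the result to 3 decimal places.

0.139

P = 1/(1+e^{-0.2325}) = 0.5579
P(1−P) = 0.5579 × 0.4421 = 0.2467
I = a² × P(1−P) = 0.75² × 0.2467 = 0.13874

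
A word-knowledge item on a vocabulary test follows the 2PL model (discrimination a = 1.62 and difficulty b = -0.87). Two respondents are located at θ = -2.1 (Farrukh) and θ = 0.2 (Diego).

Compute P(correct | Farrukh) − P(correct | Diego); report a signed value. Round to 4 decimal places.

-0.7299

P(θ) = 1 / (1 + exp(−a(θ − b)))
P(Farrukh) = 0.1200  [exponent -1.9926]
P(Diego) = 0.8498  [exponent 1.7334]
Difference = 0.1200 − 0.8498 = -0.7299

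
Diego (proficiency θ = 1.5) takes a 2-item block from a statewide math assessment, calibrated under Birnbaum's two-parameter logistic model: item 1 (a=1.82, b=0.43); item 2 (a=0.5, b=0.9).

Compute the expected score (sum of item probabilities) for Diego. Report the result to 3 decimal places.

P(θ) = 1 / (1 + exp(−a(θ − b)))
P_1 = 1/(1+e^{-1.9474}) = 0.8752
P_2 = 1/(1+e^{-0.3000}) = 0.5744
E[score] = 0.8752 + 0.5744 = 1.4496

1.450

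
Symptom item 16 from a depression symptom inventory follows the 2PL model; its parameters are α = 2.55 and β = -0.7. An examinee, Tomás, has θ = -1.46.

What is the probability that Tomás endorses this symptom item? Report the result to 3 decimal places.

P(θ) = 1 / (1 + exp(−α(θ − β)))
Exponent: 2.55 × (-1.46 − (-0.7)) = -1.9380
1/(1 + e^{1.9380}) = 0.1259

0.126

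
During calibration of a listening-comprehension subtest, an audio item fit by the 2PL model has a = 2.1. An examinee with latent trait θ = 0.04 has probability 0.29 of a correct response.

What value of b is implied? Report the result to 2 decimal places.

P(θ) = 1 / (1 + exp(−a(θ − b)))
logit(0.29) = ln(0.29/0.71) = -0.8954
b = θ − logit/(a) = 0.04 − (-0.8954)/2.1000 = 0.4664

0.47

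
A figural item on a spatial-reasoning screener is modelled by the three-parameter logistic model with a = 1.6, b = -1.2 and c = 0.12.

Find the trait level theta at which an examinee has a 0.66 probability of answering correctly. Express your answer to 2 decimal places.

P(theta) = c + (1 − c) · 1 / (1 + exp(−a(theta − b)))
Remove guessing floor: (0.66 − 0.12)/(1 − 0.12) = 0.6136
logit = ln(0.6136/0.3864) = 0.4626
theta = b + logit/(a) = -1.2 + 0.4626/1.6000 = -0.9109

-0.91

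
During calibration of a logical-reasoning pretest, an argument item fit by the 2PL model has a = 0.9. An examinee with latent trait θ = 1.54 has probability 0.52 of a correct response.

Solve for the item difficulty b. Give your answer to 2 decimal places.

1.45

P(θ) = 1 / (1 + exp(−a(θ − b)))
logit(0.52) = ln(0.52/0.48) = 0.0800
b = θ − logit/(a) = 1.54 − 0.0800/0.9000 = 1.4511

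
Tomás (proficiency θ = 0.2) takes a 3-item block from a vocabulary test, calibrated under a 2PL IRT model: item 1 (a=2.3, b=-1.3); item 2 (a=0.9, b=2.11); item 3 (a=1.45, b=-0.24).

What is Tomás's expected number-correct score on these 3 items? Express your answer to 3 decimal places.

1.776

P(θ) = 1 / (1 + exp(−a(θ − b)))
P_1 = 1/(1+e^{-3.4500}) = 0.9692
P_2 = 1/(1+e^{1.7190}) = 0.1520
P_3 = 1/(1+e^{-0.6380}) = 0.6543
E[score] = 0.9692 + 0.1520 + 0.6543 = 1.7755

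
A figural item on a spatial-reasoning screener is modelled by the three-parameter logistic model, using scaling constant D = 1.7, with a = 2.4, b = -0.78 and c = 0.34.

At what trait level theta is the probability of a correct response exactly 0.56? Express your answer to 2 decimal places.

-0.95

P(theta) = c + (1 − c) · 1 / (1 + exp(−D·a(theta − b)))
Remove guessing floor: (0.56 − 0.34)/(1 − 0.34) = 0.3333
logit = ln(0.3333/0.6667) = -0.6931
theta = b + logit/(1.7·a) = -0.78 + (-0.6931)/4.0800 = -0.9499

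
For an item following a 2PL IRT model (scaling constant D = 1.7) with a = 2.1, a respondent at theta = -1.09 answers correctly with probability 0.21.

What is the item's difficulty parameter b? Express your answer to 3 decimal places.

P(theta) = 1 / (1 + exp(−D·a(theta − b)))
logit(0.21) = ln(0.21/0.79) = -1.3249
b = theta − logit/(1.7·a) = -1.09 − (-1.3249)/3.5700 = -0.7189

-0.719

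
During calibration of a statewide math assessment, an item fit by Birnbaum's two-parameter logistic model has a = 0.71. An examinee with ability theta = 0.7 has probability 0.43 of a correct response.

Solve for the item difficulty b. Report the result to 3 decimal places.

P(theta) = 1 / (1 + exp(−a(theta − b)))
logit(0.43) = ln(0.43/0.57) = -0.2819
b = theta − logit/(a) = 0.7 − (-0.2819)/0.7100 = 1.0970

1.097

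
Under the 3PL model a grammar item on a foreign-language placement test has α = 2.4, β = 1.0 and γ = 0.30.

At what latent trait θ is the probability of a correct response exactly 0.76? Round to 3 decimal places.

1.271

P(θ) = γ + (1 − γ) · 1 / (1 + exp(−α(θ − β)))
Remove guessing floor: (0.76 − 0.30)/(1 − 0.30) = 0.6571
logit = ln(0.6571/0.3429) = 0.6506
θ = β + logit/(α) = 1.0 + 0.6506/2.4000 = 1.2711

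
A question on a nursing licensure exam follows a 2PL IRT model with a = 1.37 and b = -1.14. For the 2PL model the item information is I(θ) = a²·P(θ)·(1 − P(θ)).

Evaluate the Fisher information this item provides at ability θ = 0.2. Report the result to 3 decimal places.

0.223

P = 1/(1+e^{-1.8358}) = 0.8625
P(1−P) = 0.8625 × 0.1375 = 0.1186
I = a² × P(1−P) = 1.37² × 0.1186 = 0.22265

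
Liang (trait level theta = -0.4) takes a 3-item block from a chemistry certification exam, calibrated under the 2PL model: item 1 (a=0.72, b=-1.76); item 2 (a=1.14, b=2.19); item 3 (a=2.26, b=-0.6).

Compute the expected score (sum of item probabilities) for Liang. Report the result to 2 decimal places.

P(theta) = 1 / (1 + exp(−a(theta − b)))
P_1 = 1/(1+e^{-0.9792}) = 0.7269
P_2 = 1/(1+e^{2.9526}) = 0.0496
P_3 = 1/(1+e^{-0.4520}) = 0.6111
E[score] = 0.7269 + 0.0496 + 0.6111 = 1.3877

1.39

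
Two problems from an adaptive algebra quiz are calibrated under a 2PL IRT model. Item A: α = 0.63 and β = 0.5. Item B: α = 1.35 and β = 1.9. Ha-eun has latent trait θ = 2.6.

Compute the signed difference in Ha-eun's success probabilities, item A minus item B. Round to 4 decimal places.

P(θ) = 1 / (1 + exp(−α(θ − β)))
P_A = 0.7897
P_B = 0.7201
P_A − P_B = 0.0696

0.0696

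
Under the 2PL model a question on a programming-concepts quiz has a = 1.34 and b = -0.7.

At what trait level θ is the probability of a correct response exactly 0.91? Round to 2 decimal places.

P(θ) = 1 / (1 + exp(−a(θ − b)))
logit = ln(0.9100/0.0900) = 2.3136
θ = b + logit/(a) = -0.7 + 2.3136/1.3400 = 1.0266

1.03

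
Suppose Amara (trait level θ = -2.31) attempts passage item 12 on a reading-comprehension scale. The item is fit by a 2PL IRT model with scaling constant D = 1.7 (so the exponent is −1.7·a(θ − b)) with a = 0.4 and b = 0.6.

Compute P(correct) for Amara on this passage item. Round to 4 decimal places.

0.1214

P(θ) = 1 / (1 + exp(−D·a(θ − b)))
Exponent: 1.7 × 0.4 × (-2.31 − 0.6) = -1.9788
1/(1 + e^{1.9788}) = 0.1214
P = 0.1214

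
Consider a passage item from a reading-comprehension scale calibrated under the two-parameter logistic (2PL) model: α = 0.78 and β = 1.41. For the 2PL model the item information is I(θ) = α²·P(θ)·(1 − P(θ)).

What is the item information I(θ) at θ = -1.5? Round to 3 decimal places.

0.052

P = 1/(1+e^{2.2698}) = 0.0937
P(1−P) = 0.0937 × 0.9063 = 0.0849
I = α² × P(1−P) = 0.78² × 0.0849 = 0.05164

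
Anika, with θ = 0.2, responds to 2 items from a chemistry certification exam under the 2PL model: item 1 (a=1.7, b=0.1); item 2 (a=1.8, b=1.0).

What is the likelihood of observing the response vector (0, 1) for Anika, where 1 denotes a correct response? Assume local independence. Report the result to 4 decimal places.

0.0877

P(θ) = 1 / (1 + exp(−a(θ − b)))
P_1 = 1/(1+e^{-0.1700}) = 0.5424
P_2 = 1/(1+e^{1.4400}) = 0.1915
L = (1−P_1) × P_2 = 0.4576 × 0.1915 = 0.08765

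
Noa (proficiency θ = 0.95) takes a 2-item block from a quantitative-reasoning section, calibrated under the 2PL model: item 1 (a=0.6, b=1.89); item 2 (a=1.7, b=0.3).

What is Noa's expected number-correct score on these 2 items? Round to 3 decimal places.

1.114

P(θ) = 1 / (1 + exp(−a(θ − b)))
P_1 = 1/(1+e^{0.5640}) = 0.3626
P_2 = 1/(1+e^{-1.1050}) = 0.7512
E[score] = 0.3626 + 0.7512 = 1.1138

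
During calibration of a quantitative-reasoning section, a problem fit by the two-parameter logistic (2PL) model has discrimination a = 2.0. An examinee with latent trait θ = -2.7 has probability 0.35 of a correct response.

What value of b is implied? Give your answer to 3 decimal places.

P(θ) = 1 / (1 + exp(−a(θ − b)))
logit(0.35) = ln(0.35/0.65) = -0.6190
b = θ − logit/(a) = -2.7 − (-0.6190)/2.0000 = -2.3905

-2.390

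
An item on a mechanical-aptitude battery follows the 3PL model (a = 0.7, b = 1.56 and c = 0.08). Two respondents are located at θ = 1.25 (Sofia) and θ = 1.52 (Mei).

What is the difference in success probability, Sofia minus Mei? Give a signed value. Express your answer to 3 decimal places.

P(θ) = c + (1 − c) · 1 / (1 + exp(−a(θ − b)))
P(Sofia) = 0.4903  [exponent -0.2170]
P(Mei) = 0.5336  [exponent -0.0280]
Difference = 0.4903 − 0.5336 = -0.0433

-0.043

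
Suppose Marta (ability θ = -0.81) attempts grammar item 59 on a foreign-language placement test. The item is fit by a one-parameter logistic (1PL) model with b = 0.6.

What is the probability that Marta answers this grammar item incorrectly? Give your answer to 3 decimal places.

P(θ) = 1 / (1 + exp(−(θ − b)))
Exponent: (-0.81 − 0.6) = -1.4100
1/(1 + e^{1.4100}) = 0.1962
P = 0.1962
P(incorrect) = 1 − 0.1962 = 0.8038

0.804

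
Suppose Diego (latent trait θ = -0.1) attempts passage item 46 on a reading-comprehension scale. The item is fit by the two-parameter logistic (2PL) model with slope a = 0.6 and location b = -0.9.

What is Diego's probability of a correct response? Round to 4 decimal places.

0.6177

P(θ) = 1 / (1 + exp(−a(θ − b)))
Exponent: 0.6 × (-0.1 − (-0.9)) = 0.4800
1/(1 + e^{-0.4800}) = 0.6177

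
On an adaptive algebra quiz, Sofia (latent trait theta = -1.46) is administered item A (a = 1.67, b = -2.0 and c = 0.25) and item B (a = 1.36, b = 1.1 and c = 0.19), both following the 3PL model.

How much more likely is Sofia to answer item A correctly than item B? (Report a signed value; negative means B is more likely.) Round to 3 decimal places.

P(theta) = c + (1 − c) · 1 / (1 + exp(−a(theta − b)))
P_A = 0.7835
P_B = 0.2142
P_A − P_B = 0.5693

0.569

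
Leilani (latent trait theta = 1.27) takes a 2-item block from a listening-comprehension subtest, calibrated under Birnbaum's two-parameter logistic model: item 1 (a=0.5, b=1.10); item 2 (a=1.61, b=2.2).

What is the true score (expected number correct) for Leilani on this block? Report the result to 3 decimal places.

0.704

P(theta) = 1 / (1 + exp(−a(theta − b)))
P_1 = 1/(1+e^{-0.0850}) = 0.5212
P_2 = 1/(1+e^{1.4973}) = 0.1828
E[score] = 0.5212 + 0.1828 = 0.7041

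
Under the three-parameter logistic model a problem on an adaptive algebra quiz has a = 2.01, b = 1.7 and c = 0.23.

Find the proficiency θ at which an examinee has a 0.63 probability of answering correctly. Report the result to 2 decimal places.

P(θ) = c + (1 − c) · 1 / (1 + exp(−a(θ − b)))
Remove guessing floor: (0.63 − 0.23)/(1 − 0.23) = 0.5195
logit = ln(0.5195/0.4805) = 0.0780
θ = b + logit/(a) = 1.7 + 0.0780/2.0100 = 1.7388

1.74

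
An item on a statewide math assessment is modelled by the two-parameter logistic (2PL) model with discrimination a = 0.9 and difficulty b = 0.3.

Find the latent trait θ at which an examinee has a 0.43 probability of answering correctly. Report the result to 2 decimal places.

P(θ) = 1 / (1 + exp(−a(θ − b)))
logit = ln(0.4300/0.5700) = -0.2819
θ = b + logit/(a) = 0.3 + (-0.2819)/0.9000 = -0.0132

-0.01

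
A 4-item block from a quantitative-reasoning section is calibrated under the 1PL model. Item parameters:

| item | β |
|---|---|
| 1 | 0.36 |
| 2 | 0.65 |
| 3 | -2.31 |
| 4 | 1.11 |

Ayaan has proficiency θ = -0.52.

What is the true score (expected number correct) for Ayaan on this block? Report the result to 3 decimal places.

P(θ) = 1 / (1 + exp(−(θ − β)))
P_1 = 1/(1+e^{0.8800}) = 0.2932
P_2 = 1/(1+e^{1.1700}) = 0.2369
P_3 = 1/(1+e^{-1.7900}) = 0.8569
P_4 = 1/(1+e^{1.6300}) = 0.1638
E[score] = 0.2932 + 0.2369 + 0.8569 + 0.1638 = 1.5508

1.551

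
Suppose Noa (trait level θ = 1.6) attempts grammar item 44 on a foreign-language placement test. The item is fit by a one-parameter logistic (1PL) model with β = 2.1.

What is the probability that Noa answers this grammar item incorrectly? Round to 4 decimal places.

0.6225

P(θ) = 1 / (1 + exp(−(θ − β)))
Exponent: (1.6 − 2.1) = -0.5000
1/(1 + e^{0.5000}) = 0.3775
P = 0.3775
P(incorrect) = 1 − 0.3775 = 0.6225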